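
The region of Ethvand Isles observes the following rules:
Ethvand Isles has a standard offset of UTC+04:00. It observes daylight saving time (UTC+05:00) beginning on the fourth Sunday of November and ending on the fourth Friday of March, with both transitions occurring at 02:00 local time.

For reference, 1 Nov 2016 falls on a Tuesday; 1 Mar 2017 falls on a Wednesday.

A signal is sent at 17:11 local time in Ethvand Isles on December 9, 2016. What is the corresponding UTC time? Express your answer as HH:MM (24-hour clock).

1 November 2016 is a Tuesday, so the first Sunday is November 6 and the fourth is November 27.
1 March 2017 is a Wednesday, so the first Friday is March 3 and the fourth is March 24.
December 9, 2016 lies within the daylight-saving period (27 November 2016 – 24 March 2017), so Ethvand Isles is on daylight time, UTC+05:00.
17:11 local − 5h = 12:11 UTC.

12:11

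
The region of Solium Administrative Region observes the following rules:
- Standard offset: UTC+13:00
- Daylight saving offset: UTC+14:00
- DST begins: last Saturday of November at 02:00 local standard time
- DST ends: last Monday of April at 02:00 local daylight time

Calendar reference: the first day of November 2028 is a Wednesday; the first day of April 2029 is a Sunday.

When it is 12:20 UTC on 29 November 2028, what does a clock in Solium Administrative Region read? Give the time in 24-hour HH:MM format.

1 November 2028 is a Wednesday, so Saturdays fall on 4, 11, 18, 25; the last is November 25.
1 April 2029 is a Sunday, so Mondays fall on 2, 9, 16, 23, 30; the last is April 30.
At the standard offset (UTC+13:00), 12:20 UTC + 13h = 01:20 Solium Administrative Region standard time (rolling into the next day, 30 November 2028).
Daylight saving runs 25 November 2028 – 30 April 2029; the standard-time date in Solium Administrative Region, 30 November 2028, is inside that window, so Solium Administrative Region is at UTC+14:00.
12:20 UTC + 14h = 02:20 local (rolling into the next day, 30 November 2028).

02:20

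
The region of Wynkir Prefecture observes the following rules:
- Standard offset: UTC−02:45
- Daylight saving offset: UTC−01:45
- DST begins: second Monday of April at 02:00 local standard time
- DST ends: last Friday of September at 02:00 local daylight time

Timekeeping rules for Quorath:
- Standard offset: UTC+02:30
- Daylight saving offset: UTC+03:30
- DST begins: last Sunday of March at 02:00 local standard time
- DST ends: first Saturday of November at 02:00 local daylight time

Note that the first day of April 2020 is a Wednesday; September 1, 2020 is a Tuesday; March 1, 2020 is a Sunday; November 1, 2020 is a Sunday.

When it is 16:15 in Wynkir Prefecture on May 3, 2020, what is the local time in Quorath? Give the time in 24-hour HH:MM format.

21:30

1 April 2020 is a Wednesday, so the first Monday is April 6 and the second is April 13.
1 September 2020 is a Tuesday, so Fridays fall on 4, 11, 18, 25; the last is September 25.
May 3, 2020 lies within the daylight-saving period (13 April – 25 September), so Wynkir Prefecture is on daylight time, UTC−01:45.
16:15 Wynkir Prefecture + 1h45m = 18:00 UTC.
1 March 2020 is a Sunday, so Sundays fall on 1, 8, 15, 22, 29; the last is March 29.
1 November 2020 is a Sunday, so the first Saturday is November 7.
At the standard offset (UTC+02:30), 18:00 UTC + 2h30m = 20:30 Quorath standard time.
The standard-time date in Quorath, May 3, 2020, falls between 29 March and 7 November, so daylight saving is in effect and Quorath is at UTC+03:30.
18:00 UTC + 3h30m = 21:30 Quorath.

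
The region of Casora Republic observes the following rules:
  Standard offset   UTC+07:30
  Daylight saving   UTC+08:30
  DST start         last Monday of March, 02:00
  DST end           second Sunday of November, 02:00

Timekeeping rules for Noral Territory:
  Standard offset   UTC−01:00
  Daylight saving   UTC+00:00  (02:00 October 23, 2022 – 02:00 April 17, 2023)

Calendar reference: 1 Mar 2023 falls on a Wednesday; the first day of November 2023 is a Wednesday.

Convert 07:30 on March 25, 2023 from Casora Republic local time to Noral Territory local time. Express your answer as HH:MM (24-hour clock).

1 March 2023 is a Wednesday, so Mondays fall on 6, 13, 20, 27; the last is March 27.
1 November 2023 is a Wednesday, so the first Sunday is November 5 and the second is November 12.
March 25, 2023 is outside the daylight-saving period (27 March – 12 November), so Casora Republic is on standard time, UTC+07:30.
07:30 Casora Republic − 7h30m = 00:00 UTC.
At the standard offset (UTC−01:00), 00:00 UTC − 1h = 23:00 Noral Territory standard time (rolling into the previous day, 24 March 2023).
The standard-time date in Noral Territory, March 24, 2023, lies within the daylight-saving period (23 October 2022 – 17 April 2023), so Noral Territory is on daylight time, UTC+00:00.
00:00 UTC + 0h = 00:00 Noral Territory.

00:00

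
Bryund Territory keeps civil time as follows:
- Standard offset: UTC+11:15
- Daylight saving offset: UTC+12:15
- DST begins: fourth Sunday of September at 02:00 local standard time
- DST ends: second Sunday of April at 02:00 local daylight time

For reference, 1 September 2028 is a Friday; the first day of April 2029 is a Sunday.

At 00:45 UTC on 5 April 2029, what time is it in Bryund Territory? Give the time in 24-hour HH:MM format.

1 September 2028 is a Friday, so the first Sunday is September 3 and the fourth is September 24.
1 April 2029 is a Sunday, so the first Sunday is April 1 and the second is April 8.
At the standard offset (UTC+11:15), 00:45 UTC + 11h15m = 12:00 Bryund Territory standard time.
The standard-time date in Bryund Territory, 5 April 2029, falls between 24 September 2028 and 8 April 2029, so daylight saving is in effect and Bryund Territory is at UTC+12:15.
00:45 UTC + 12h15m = 13:00 local.

13:00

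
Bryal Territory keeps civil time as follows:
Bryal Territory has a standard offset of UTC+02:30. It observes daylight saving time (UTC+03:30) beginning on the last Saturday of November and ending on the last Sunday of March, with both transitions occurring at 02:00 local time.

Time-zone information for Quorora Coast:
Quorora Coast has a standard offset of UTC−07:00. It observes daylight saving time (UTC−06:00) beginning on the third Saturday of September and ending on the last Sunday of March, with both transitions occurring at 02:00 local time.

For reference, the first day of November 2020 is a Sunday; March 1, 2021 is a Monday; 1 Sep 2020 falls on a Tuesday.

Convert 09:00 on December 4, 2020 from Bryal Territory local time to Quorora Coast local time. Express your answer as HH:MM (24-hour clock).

23:30

1 November 2020 is a Sunday, so Saturdays fall on 7, 14, 21, 28; the last is November 28.
1 March 2021 is a Monday, so Sundays fall on 7, 14, 21, 28; the last is March 28.
Daylight saving runs 28 November 2020 – 28 March 2021; December 4, 2020 is inside that window, so Bryal Territory is at UTC+03:30.
09:00 Bryal Territory − 3h30m = 05:30 UTC.
1 September 2020 is a Tuesday, so the first Saturday is September 5 and the third is September 19.
1 March 2021 is a Monday, so Sundays fall on 7, 14, 21, 28; the last is March 28.
At the standard offset (UTC−07:00), 05:30 UTC − 7h = 22:30 Quorora Coast standard time (rolling into the previous day, 3 December 2020).
Daylight saving runs 19 September 2020 – 28 March 2021; the standard-time date in Quorora Coast, December 3, 2020, is inside that window, so Quorora Coast is at UTC−06:00.
05:30 UTC − 6h = 23:30 Quorora Coast (rolling into the previous day, 3 December 2020).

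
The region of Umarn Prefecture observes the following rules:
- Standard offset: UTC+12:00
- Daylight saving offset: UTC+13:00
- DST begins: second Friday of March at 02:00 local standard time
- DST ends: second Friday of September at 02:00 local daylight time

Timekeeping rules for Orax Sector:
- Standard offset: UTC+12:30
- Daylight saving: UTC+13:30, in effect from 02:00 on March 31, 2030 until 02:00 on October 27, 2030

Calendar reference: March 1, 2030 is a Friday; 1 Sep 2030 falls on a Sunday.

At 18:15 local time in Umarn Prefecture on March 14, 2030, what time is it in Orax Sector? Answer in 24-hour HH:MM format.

17:45

1 March 2030 is a Friday, so the first Friday is March 1 and the second is March 8.
1 September 2030 is a Sunday, so the first Friday is September 6 and the second is September 13.
March 14, 2030 lies within the daylight-saving period (8 March – 13 September), so Umarn Prefecture is on daylight time, UTC+13:00.
18:15 Umarn Prefecture − 13h = 05:15 UTC.
At the standard offset (UTC+12:30), 05:15 UTC + 12h30m = 17:45 Orax Sector standard time.
The standard-time date in Orax Sector, March 14, 2030, is outside the daylight-saving period (31 March – 27 October), so Orax Sector is on standard time, UTC+12:30.
05:15 UTC + 12h30m = 17:45 Orax Sector.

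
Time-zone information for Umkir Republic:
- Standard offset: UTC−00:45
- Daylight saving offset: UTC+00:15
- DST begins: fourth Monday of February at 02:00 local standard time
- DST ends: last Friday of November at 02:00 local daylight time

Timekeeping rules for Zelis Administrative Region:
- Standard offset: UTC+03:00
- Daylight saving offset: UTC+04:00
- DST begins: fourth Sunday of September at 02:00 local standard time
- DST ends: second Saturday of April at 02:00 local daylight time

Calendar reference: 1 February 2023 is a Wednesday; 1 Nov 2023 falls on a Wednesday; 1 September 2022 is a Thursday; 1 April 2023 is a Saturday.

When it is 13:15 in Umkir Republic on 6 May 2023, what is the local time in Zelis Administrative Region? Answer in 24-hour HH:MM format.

1 February 2023 is a Wednesday, so the first Monday is February 6 and the fourth is February 27.
1 November 2023 is a Wednesday, so Fridays fall on 3, 10, 17, 24; the last is November 24.
Daylight saving runs 27 February – 24 November; 6 May 2023 is inside that window, so Umkir Republic is at UTC+00:15.
13:15 Umkir Republic − 0h15m = 13:00 UTC.
1 September 2022 is a Thursday, so the first Sunday is September 4 and the fourth is September 25.
1 April 2023 is a Saturday, so the first Saturday is April 1 and the second is April 8.
At the standard offset (UTC+03:00), 13:00 UTC + 3h = 16:00 Zelis Administrative Region standard time.
The standard-time date in Zelis Administrative Region, 6 May 2023, is outside the daylight-saving period (25 September 2022 – 8 April 2023), so Zelis Administrative Region is on standard time, UTC+03:00.
13:00 UTC + 3h = 16:00 Zelis Administrative Region.

16:00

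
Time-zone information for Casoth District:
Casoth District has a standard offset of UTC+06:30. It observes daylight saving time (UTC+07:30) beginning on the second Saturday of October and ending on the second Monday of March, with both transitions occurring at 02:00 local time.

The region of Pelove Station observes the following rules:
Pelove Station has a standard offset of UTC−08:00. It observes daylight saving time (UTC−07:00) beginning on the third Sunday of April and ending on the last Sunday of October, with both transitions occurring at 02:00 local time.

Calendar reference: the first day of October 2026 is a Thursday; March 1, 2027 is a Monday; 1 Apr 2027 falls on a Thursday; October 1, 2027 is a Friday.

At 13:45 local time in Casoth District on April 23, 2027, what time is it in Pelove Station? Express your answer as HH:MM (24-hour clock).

1 October 2026 is a Thursday, so the first Saturday is October 3 and the second is October 10.
1 March 2027 is a Monday, so the first Monday is March 1 and the second is March 8.
Daylight saving runs 10 October 2026 – 8 March 2027; April 23, 2027 is outside that window, so Casoth District is on standard time at UTC+06:30.
13:45 Casoth District − 6h30m = 07:15 UTC.
1 April 2027 is a Thursday, so the first Sunday is April 4 and the third is April 18.
1 October 2027 is a Friday, so Sundays fall on 3, 10, 17, 24, 31; the last is October 31.
At the standard offset (UTC−08:00), 07:15 UTC − 8h = 23:15 Pelove Station standard time (rolling into the previous day, 22 April 2027).
Daylight saving runs 18 April – 31 October; the standard-time date in Pelove Station, April 22, 2027, is inside that window, so Pelove Station is at UTC−07:00.
07:15 UTC − 7h = 00:15 Pelove Station.

00:15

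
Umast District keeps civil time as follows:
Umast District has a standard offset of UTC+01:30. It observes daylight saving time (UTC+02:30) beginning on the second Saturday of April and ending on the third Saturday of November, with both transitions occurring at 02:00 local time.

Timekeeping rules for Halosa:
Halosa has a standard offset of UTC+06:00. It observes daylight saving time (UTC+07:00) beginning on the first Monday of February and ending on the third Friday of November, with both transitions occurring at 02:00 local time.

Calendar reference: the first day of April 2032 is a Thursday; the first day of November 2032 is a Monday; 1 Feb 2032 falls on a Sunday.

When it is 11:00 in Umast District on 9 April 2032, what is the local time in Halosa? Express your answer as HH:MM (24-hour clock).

16:30

1 April 2032 is a Thursday, so the first Saturday is April 3 and the second is April 10.
1 November 2032 is a Monday, so the first Saturday is November 6 and the third is November 20.
9 April 2032 does not fall between 10 April and 20 November, so daylight saving is not in effect and Umast District is at UTC+01:30.
11:00 Umast District − 1h30m = 09:30 UTC.
1 February 2032 is a Sunday, so the first Monday is February 2.
1 November 2032 is a Monday, so the first Friday is November 5 and the third is November 19.
At the standard offset (UTC+06:00), 09:30 UTC + 6h = 15:30 Halosa standard time.
The standard-time date in Halosa, 9 April 2032, falls between 2 February and 19 November, so daylight saving is in effect and Halosa is at UTC+07:00.
09:30 UTC + 7h = 16:30 Halosa.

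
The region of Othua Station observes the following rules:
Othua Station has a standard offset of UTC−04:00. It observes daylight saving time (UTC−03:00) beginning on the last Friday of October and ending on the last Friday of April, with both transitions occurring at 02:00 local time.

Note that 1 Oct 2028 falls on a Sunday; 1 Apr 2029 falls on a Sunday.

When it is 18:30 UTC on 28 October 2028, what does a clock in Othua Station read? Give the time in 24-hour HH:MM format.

15:30

1 October 2028 is a Sunday, so Fridays fall on 6, 13, 20, 27; the last is October 27.
1 April 2029 is a Sunday, so Fridays fall on 6, 13, 20, 27; the last is April 27.
At the standard offset (UTC−04:00), 18:30 UTC − 4h = 14:30 Othua Station standard time.
Daylight saving runs 27 October 2028 – 27 April 2029; the standard-time date in Othua Station, 28 October 2028, is inside that window, so Othua Station is at UTC−03:00.
18:30 UTC − 3h = 15:30 local.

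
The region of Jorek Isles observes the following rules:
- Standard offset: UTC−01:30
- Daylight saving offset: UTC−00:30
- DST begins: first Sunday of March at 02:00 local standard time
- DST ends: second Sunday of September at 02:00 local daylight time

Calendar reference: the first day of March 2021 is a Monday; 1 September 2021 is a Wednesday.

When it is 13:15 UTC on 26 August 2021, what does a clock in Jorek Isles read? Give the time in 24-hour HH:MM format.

1 March 2021 is a Monday, so the first Sunday is March 7.
1 September 2021 is a Wednesday, so the first Sunday is September 5 and the second is September 12.
At the standard offset (UTC−01:30), 13:15 UTC − 1h30m = 11:45 Jorek Isles standard time.
The standard-time date in Jorek Isles, 26 August 2021, falls between 7 March and 12 September, so daylight saving is in effect and Jorek Isles is at UTC−00:30.
13:15 UTC − 0h30m = 12:45 local.

12:45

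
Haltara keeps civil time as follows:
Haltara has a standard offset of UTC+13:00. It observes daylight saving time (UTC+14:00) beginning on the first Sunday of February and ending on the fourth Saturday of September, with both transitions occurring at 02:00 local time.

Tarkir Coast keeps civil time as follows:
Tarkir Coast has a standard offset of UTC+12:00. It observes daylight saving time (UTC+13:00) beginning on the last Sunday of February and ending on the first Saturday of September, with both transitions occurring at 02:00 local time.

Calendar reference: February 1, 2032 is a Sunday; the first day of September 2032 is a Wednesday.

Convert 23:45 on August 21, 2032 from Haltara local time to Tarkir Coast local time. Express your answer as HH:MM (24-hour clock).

1 February 2032 is a Sunday, so the first Sunday is February 1.
1 September 2032 is a Wednesday, so the first Saturday is September 4 and the fourth is September 25.
Daylight saving runs 1 February – 25 September; August 21, 2032 is inside that window, so Haltara is at UTC+14:00.
23:45 Haltara − 14h = 09:45 UTC.
1 February 2032 is a Sunday, so Sundays fall on 1, 8, 15, 22, 29; the last is February 29.
1 September 2032 is a Wednesday, so the first Saturday is September 4.
At the standard offset (UTC+12:00), 09:45 UTC + 12h = 21:45 Tarkir Coast standard time.
Daylight saving runs 29 February – 4 September; the standard-time date in Tarkir Coast, August 21, 2032, is inside that window, so Tarkir Coast is at UTC+13:00.
09:45 UTC + 13h = 22:45 Tarkir Coast.

22:45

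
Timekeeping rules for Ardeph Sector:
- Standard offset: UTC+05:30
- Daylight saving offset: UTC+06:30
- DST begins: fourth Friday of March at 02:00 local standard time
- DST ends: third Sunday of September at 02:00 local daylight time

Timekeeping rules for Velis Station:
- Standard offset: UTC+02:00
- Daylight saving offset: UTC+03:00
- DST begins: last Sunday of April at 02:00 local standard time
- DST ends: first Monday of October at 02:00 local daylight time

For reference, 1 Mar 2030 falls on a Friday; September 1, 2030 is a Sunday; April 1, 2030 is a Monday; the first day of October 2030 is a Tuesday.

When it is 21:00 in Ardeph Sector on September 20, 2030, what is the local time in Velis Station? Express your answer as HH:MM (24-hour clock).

18:30

1 March 2030 is a Friday, so the first Friday is March 1 and the fourth is March 22.
1 September 2030 is a Sunday, so the first Sunday is September 1 and the third is September 15.
Daylight saving runs 22 March – 15 September; September 20, 2030 is outside that window, so Ardeph Sector is on standard time at UTC+05:30.
21:00 Ardeph Sector − 5h30m = 15:30 UTC.
1 April 2030 is a Monday, so Sundays fall on 7, 14, 21, 28; the last is April 28.
1 October 2030 is a Tuesday, so the first Monday is October 7.
At the standard offset (UTC+02:00), 15:30 UTC + 2h = 17:30 Velis Station standard time.
The standard-time date in Velis Station, September 20, 2030, lies within the daylight-saving period (28 April – 7 October), so Velis Station is on daylight time, UTC+03:00.
15:30 UTC + 3h = 18:30 Velis Station.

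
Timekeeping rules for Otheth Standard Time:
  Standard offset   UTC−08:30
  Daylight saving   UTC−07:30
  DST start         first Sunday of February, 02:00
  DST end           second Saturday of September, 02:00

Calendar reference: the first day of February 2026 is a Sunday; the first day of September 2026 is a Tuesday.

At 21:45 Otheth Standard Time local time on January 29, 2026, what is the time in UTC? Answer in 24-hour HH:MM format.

1 February 2026 is a Sunday, so the first Sunday is February 1.
1 September 2026 is a Tuesday, so the first Saturday is September 5 and the second is September 12.
January 29, 2026 does not fall between 1 February and 12 September, so daylight saving is not in effect and Otheth Standard Time is at UTC−08:30.
21:45 local + 8h30m = 06:15 UTC (rolling into the next day, 30 January 2026).

06:15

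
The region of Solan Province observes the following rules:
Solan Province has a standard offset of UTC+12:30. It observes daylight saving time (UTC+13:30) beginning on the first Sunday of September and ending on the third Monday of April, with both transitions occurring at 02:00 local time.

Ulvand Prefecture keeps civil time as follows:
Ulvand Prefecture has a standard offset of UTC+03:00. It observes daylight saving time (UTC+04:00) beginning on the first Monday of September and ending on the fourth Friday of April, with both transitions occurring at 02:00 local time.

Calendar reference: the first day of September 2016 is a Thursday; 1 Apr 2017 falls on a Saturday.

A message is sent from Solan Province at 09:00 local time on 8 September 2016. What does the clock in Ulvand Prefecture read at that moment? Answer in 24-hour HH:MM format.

1 September 2016 is a Thursday, so the first Sunday is September 4.
1 April 2017 is a Saturday, so the first Monday is April 3 and the third is April 17.
8 September 2016 lies within the daylight-saving period (4 September 2016 – 17 April 2017), so Solan Province is on daylight time, UTC+13:30.
09:00 Solan Province − 13h30m = 19:30 UTC (rolling into the previous day, 7 September 2016).
1 September 2016 is a Thursday, so the first Monday is September 5.
1 April 2017 is a Saturday, so the first Friday is April 7 and the fourth is April 28.
At the standard offset (UTC+03:00), 19:30 UTC + 3h = 22:30 Ulvand Prefecture standard time.
The standard-time date in Ulvand Prefecture, 7 September 2016, lies within the daylight-saving period (5 September 2016 – 28 April 2017), so Ulvand Prefecture is on daylight time, UTC+04:00.
19:30 UTC + 4h = 23:30 Ulvand Prefecture.

23:30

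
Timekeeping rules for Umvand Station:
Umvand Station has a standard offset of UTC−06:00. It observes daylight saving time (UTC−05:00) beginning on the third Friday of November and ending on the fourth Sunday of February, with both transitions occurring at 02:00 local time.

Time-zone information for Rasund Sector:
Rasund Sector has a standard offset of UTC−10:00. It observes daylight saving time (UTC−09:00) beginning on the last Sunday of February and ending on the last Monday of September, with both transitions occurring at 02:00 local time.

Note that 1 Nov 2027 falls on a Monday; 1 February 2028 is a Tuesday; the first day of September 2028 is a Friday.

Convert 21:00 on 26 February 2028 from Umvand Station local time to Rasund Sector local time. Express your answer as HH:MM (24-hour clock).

1 November 2027 is a Monday, so the first Friday is November 5 and the third is November 19.
1 February 2028 is a Tuesday, so the first Sunday is February 6 and the fourth is February 27.
Daylight saving runs 19 November 2027 – 27 February 2028; 26 February 2028 is inside that window, so Umvand Station is at UTC−05:00.
21:00 Umvand Station + 5h = 02:00 UTC (rolling into the next day, 27 February 2028).
1 February 2028 is a Tuesday, so Sundays fall on 6, 13, 20, 27; the last is February 27.
1 September 2028 is a Friday, so Mondays fall on 4, 11, 18, 25; the last is September 25.
At the standard offset (UTC−10:00), 02:00 UTC − 10h = 16:00 Rasund Sector standard time (rolling into the previous day, 26 February 2028).
The standard-time date in Rasund Sector, 26 February 2028, is outside the daylight-saving period (27 February – 25 September), so Rasund Sector is on standard time, UTC−10:00.
02:00 UTC − 10h = 16:00 Rasund Sector (rolling into the previous day, 26 February 2028).

16:00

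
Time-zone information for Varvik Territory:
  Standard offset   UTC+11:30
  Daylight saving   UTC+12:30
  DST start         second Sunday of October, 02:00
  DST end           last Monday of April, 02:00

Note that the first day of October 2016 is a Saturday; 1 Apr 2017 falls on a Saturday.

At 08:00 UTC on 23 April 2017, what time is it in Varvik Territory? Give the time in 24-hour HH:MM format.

20:30

1 October 2016 is a Saturday, so the first Sunday is October 2 and the second is October 9.
1 April 2017 is a Saturday, so Mondays fall on 3, 10, 17, 24; the last is April 24.
At the standard offset (UTC+11:30), 08:00 UTC + 11h30m = 19:30 Varvik Territory standard time.
Daylight saving runs 9 October 2016 – 24 April 2017; the standard-time date in Varvik Territory, 23 April 2017, is inside that window, so Varvik Territory is at UTC+12:30.
08:00 UTC + 12h30m = 20:30 local.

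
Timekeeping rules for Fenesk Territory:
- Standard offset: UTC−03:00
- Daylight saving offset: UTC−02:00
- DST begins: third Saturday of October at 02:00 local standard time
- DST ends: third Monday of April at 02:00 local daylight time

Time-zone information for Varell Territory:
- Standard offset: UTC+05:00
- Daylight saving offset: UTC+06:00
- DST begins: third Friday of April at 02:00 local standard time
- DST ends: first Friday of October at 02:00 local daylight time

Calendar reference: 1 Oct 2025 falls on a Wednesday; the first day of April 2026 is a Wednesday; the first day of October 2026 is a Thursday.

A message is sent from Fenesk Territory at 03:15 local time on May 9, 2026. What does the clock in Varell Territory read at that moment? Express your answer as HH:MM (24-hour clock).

1 October 2025 is a Wednesday, so the first Saturday is October 4 and the third is October 18.
1 April 2026 is a Wednesday, so the first Monday is April 6 and the third is April 20.
May 9, 2026 does not fall between 18 October 2025 and 20 April 2026, so daylight saving is not in effect and Fenesk Territory is at UTC−03:00.
03:15 Fenesk Territory + 3h = 06:15 UTC.
1 April 2026 is a Wednesday, so the first Friday is April 3 and the third is April 17.
1 October 2026 is a Thursday, so the first Friday is October 2.
At the standard offset (UTC+05:00), 06:15 UTC + 5h = 11:15 Varell Territory standard time.
Daylight saving runs 17 April – 2 October; the standard-time date in Varell Territory, May 9, 2026, is inside that window, so Varell Territory is at UTC+06:00.
06:15 UTC + 6h = 12:15 Varell Territory.

12:15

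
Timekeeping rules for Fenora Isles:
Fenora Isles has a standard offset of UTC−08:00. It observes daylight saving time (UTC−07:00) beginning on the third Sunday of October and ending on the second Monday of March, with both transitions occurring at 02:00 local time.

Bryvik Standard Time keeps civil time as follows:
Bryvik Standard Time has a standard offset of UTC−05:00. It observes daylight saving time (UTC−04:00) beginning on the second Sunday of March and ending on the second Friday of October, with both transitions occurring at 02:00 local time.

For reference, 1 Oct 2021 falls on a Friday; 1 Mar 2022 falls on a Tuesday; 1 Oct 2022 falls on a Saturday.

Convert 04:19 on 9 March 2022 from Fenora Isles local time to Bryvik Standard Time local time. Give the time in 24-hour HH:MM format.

06:19

1 October 2021 is a Friday, so the first Sunday is October 3 and the third is October 17.
1 March 2022 is a Tuesday, so the first Monday is March 7 and the second is March 14.
9 March 2022 lies within the daylight-saving period (17 October 2021 – 14 March 2022), so Fenora Isles is on daylight time, UTC−07:00.
04:19 Fenora Isles + 7h = 11:19 UTC.
1 March 2022 is a Tuesday, so the first Sunday is March 6 and the second is March 13.
1 October 2022 is a Saturday, so the first Friday is October 7 and the second is October 14.
At the standard offset (UTC−05:00), 11:19 UTC − 5h = 06:19 Bryvik Standard Time standard time.
Daylight saving runs 13 March – 14 October; the standard-time date in Bryvik Standard Time, 9 March 2022, is outside that window, so Bryvik Standard Time is on standard time at UTC−05:00.
11:19 UTC − 5h = 06:19 Bryvik Standard Time.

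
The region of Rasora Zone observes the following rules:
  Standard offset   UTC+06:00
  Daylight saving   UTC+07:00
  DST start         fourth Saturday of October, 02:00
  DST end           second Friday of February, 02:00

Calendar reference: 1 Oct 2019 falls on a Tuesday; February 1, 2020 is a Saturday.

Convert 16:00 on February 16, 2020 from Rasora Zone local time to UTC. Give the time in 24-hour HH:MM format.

10:00

1 October 2019 is a Tuesday, so the first Saturday is October 5 and the fourth is October 26.
1 February 2020 is a Saturday, so the first Friday is February 7 and the second is February 14.
February 16, 2020 does not fall between 26 October 2019 and 14 February 2020, so daylight saving is not in effect and Rasora Zone is at UTC+06:00.
16:00 local − 6h = 10:00 UTC.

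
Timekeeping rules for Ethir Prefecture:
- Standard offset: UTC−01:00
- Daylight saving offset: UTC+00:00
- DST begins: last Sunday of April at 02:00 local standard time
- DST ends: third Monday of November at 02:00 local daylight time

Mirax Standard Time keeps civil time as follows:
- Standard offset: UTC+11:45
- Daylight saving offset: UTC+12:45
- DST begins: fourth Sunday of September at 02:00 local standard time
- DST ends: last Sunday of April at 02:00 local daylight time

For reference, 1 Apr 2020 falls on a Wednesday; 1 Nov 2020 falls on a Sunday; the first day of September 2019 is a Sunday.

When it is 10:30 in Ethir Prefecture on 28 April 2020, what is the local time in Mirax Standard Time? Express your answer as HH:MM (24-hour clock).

1 April 2020 is a Wednesday, so Sundays fall on 5, 12, 19, 26; the last is April 26.
1 November 2020 is a Sunday, so the first Monday is November 2 and the third is November 16.
Daylight saving runs 26 April – 16 November; 28 April 2020 is inside that window, so Ethir Prefecture is at UTC+00:00.
10:30 Ethir Prefecture − 0h = 10:30 UTC.
1 September 2019 is a Sunday, so the first Sunday is September 1 and the fourth is September 22.
1 April 2020 is a Wednesday, so Sundays fall on 5, 12, 19, 26; the last is April 26.
At the standard offset (UTC+11:45), 10:30 UTC + 11h45m = 22:15 Mirax Standard Time standard time.
Daylight saving runs 22 September 2019 – 26 April 2020; the standard-time date in Mirax Standard Time, 28 April 2020, is outside that window, so Mirax Standard Time is on standard time at UTC+11:45.
10:30 UTC + 11h45m = 22:15 Mirax Standard Time.

22:15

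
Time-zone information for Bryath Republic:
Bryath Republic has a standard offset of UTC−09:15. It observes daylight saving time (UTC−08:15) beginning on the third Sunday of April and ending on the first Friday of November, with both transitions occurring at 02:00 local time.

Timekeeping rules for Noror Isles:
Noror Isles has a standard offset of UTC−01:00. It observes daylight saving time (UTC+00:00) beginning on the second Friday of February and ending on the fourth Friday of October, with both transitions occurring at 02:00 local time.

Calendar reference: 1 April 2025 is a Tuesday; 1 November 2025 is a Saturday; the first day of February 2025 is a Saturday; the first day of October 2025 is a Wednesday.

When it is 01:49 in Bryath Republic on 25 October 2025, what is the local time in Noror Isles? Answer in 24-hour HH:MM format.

1 April 2025 is a Tuesday, so the first Sunday is April 6 and the third is April 20.
1 November 2025 is a Saturday, so the first Friday is November 7.
25 October 2025 falls between 20 April and 7 November, so daylight saving is in effect and Bryath Republic is at UTC−08:15.
01:49 Bryath Republic + 8h15m = 10:04 UTC.
1 February 2025 is a Saturday, so the first Friday is February 7 and the second is February 14.
1 October 2025 is a Wednesday, so the first Friday is October 3 and the fourth is October 24.
At the standard offset (UTC−01:00), 10:04 UTC − 1h = 09:04 Noror Isles standard time.
The standard-time date in Noror Isles, 25 October 2025, does not fall between 14 February and 24 October, so daylight saving is not in effect and Noror Isles is at UTC−01:00.
10:04 UTC − 1h = 09:04 Noror Isles.

09:04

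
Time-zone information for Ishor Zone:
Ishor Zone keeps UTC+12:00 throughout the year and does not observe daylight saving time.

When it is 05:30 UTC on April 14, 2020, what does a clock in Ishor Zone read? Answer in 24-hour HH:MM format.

Ishor Zone stays on UTC+12:00 all year.
05:30 UTC + 12h = 17:30 local.

17:30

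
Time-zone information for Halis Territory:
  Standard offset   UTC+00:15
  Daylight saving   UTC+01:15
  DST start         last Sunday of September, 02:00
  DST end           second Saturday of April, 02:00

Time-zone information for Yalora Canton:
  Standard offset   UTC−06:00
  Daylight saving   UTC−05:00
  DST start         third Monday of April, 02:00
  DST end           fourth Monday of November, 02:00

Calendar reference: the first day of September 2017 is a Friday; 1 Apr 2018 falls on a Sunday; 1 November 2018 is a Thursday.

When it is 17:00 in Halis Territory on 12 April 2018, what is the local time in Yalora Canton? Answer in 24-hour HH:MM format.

1 September 2017 is a Friday, so Sundays fall on 3, 10, 17, 24; the last is September 24.
1 April 2018 is a Sunday, so the first Saturday is April 7 and the second is April 14.
12 April 2018 lies within the daylight-saving period (24 September 2017 – 14 April 2018), so Halis Territory is on daylight time, UTC+01:15.
17:00 Halis Territory − 1h15m = 15:45 UTC.
1 April 2018 is a Sunday, so the first Monday is April 2 and the third is April 16.
1 November 2018 is a Thursday, so the first Monday is November 5 and the fourth is November 26.
At the standard offset (UTC−06:00), 15:45 UTC − 6h = 09:45 Yalora Canton standard time.
The standard-time date in Yalora Canton, 12 April 2018, is outside the daylight-saving period (16 April – 26 November), so Yalora Canton is on standard time, UTC−06:00.
15:45 UTC − 6h = 09:45 Yalora Canton.

09:45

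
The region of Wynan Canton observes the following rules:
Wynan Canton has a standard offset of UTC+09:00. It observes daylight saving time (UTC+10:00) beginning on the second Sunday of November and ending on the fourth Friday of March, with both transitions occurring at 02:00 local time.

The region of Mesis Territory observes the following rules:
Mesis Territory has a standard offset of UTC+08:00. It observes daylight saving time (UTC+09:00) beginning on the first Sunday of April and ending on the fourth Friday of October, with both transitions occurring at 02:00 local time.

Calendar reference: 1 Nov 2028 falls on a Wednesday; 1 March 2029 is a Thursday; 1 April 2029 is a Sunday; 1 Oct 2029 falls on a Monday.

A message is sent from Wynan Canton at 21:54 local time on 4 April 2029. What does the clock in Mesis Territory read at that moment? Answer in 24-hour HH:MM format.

21:54

1 November 2028 is a Wednesday, so the first Sunday is November 5 and the second is November 12.
1 March 2029 is a Thursday, so the first Friday is March 2 and the fourth is March 23.
Daylight saving runs 12 November 2028 – 23 March 2029; 4 April 2029 is outside that window, so Wynan Canton is on standard time at UTC+09:00.
21:54 Wynan Canton − 9h = 12:54 UTC.
1 April 2029 is a Sunday, so the first Sunday is April 1.
1 October 2029 is a Monday, so the first Friday is October 5 and the fourth is October 26.
At the standard offset (UTC+08:00), 12:54 UTC + 8h = 20:54 Mesis Territory standard time.
Daylight saving runs 1 April – 26 October; the standard-time date in Mesis Territory, 4 April 2029, is inside that window, so Mesis Territory is at UTC+09:00.
12:54 UTC + 9h = 21:54 Mesis Territory.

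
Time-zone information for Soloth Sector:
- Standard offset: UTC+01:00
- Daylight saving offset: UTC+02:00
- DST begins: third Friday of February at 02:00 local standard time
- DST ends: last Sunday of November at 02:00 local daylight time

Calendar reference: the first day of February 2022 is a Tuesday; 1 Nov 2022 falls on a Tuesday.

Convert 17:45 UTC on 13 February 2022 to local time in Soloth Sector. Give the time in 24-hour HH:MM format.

18:45

1 February 2022 is a Tuesday, so the first Friday is February 4 and the third is February 18.
1 November 2022 is a Tuesday, so Sundays fall on 6, 13, 20, 27; the last is November 27.
At the standard offset (UTC+01:00), 17:45 UTC + 1h = 18:45 Soloth Sector standard time.
Daylight saving runs 18 February – 27 November; the standard-time date in Soloth Sector, 13 February 2022, is outside that window, so Soloth Sector is on standard time at UTC+01:00.
17:45 UTC + 1h = 18:45 local.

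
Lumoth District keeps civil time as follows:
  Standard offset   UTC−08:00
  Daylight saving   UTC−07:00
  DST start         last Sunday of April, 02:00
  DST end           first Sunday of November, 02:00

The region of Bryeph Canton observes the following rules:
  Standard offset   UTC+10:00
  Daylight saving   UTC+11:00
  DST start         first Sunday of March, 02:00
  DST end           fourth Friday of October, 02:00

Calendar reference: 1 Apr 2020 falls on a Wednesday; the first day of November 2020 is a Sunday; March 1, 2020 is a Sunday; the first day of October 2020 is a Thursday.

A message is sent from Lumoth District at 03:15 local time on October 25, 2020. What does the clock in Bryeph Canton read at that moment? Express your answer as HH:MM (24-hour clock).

20:15

1 April 2020 is a Wednesday, so Sundays fall on 5, 12, 19, 26; the last is April 26.
1 November 2020 is a Sunday, so the first Sunday is November 1.
October 25, 2020 lies within the daylight-saving period (26 April – 1 November), so Lumoth District is on daylight time, UTC−07:00.
03:15 Lumoth District + 7h = 10:15 UTC.
1 March 2020 is a Sunday, so the first Sunday is March 1.
1 October 2020 is a Thursday, so the first Friday is October 2 and the fourth is October 23.
At the standard offset (UTC+10:00), 10:15 UTC + 10h = 20:15 Bryeph Canton standard time.
The standard-time date in Bryeph Canton, October 25, 2020, does not fall between 1 March and 23 October, so daylight saving is not in effect and Bryeph Canton is at UTC+10:00.
10:15 UTC + 10h = 20:15 Bryeph Canton.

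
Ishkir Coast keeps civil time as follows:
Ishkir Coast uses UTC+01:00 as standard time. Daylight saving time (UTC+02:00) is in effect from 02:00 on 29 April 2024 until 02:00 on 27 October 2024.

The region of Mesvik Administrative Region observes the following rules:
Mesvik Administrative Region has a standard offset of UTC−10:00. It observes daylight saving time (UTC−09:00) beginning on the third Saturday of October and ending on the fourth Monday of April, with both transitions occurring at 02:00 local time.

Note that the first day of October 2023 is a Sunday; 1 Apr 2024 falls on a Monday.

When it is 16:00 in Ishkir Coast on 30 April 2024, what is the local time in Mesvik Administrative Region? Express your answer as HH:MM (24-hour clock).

30 April 2024 falls between 29 April and 27 October, so daylight saving is in effect and Ishkir Coast is at UTC+02:00.
16:00 Ishkir Coast − 2h = 14:00 UTC.
1 October 2023 is a Sunday, so the first Saturday is October 7 and the third is October 21.
1 April 2024 is a Monday, so the first Monday is April 1 and the fourth is April 22.
At the standard offset (UTC−10:00), 14:00 UTC − 10h = 04:00 Mesvik Administrative Region standard time.
Daylight saving runs 21 October 2023 – 22 April 2024; the standard-time date in Mesvik Administrative Region, 30 April 2024, is outside that window, so Mesvik Administrative Region is on standard time at UTC−10:00.
14:00 UTC − 10h = 04:00 Mesvik Administrative Region.

04:00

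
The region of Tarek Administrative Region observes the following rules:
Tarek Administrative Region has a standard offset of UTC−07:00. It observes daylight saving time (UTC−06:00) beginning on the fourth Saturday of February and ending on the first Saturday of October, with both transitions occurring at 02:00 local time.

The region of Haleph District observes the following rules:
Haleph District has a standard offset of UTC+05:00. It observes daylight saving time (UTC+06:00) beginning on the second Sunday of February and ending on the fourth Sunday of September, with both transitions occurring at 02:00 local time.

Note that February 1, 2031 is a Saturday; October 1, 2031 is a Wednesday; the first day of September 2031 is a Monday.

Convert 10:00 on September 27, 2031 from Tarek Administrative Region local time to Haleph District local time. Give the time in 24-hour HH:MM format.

22:00

1 February 2031 is a Saturday, so the first Saturday is February 1 and the fourth is February 22.
1 October 2031 is a Wednesday, so the first Saturday is October 4.
Daylight saving runs 22 February – 4 October; September 27, 2031 is inside that window, so Tarek Administrative Region is at UTC−06:00.
10:00 Tarek Administrative Region + 6h = 16:00 UTC.
1 February 2031 is a Saturday, so the first Sunday is February 2 and the second is February 9.
1 September 2031 is a Monday, so the first Sunday is September 7 and the fourth is September 28.
At the standard offset (UTC+05:00), 16:00 UTC + 5h = 21:00 Haleph District standard time.
The standard-time date in Haleph District, September 27, 2031, lies within the daylight-saving period (9 February – 28 September), so Haleph District is on daylight time, UTC+06:00.
16:00 UTC + 6h = 22:00 Haleph District.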